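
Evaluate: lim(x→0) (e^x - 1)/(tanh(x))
This is a 0/0 indeterminate form.

Apply L'Hôpital's rule: differentiate numerator and denominator separately.
  f(x) = e^(x) - 1   ⇒   f'(x) = e^(x)
  g(x) = tanh(x)   ⇒   g'(x) = 1 - tanh(x)^2
  lim(x→0) f'(x)/g'(x) = lim(x→0) (e^(x))/(1 - tanh(x)^2)
  = 1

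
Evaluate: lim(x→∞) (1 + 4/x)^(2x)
This is an exponential indeterminate form.

For exponential indeterminate forms, take the natural log:
  Let L = lim(x→∞) (1 + 4/x)^(2x)
  Then ln(L) = lim(x→∞) [exponent × ln(base)]
  Evaluate using L'Hôpital or standard limits, then exponentiate.
  L = e^(8)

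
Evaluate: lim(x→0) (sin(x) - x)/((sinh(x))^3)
This is a 0/0 indeterminate form.

Apply L'Hôpital's rule: differentiate numerator and denominator separately.
  f(x) = -x + sin(x)   ⇒   f'(x) = cos(x) - 1
  g(x) = sinh(x)^3   ⇒   g'(x) = 3·sinh(x)^2·cosh(x)
  lim(x→0) f'(x)/g'(x) = lim(x→0) (cos(x) - 1)/(3·sinh(x)^2·cosh(x))
  = -1/6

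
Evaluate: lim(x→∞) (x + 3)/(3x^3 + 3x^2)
This is an ∞/∞ indeterminate form.

Apply L'Hôpital's rule: differentiate numerator and denominator separately.
  f(x) = x + 3   ⇒   f'(x) = 1
  g(x) = 3·x^3 + 3·x^2   ⇒   g'(x) = 9·x^2 + 6·x
  lim(x→∞) f'(x)/g'(x) = lim(x→∞) (1)/(9·x^2 + 6·x)
  = 0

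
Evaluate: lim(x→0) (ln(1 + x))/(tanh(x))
This is a 0/0 indeterminate form.

Apply L'Hôpital's rule: differentiate numerator and denominator separately.
  f(x) = ln(x + 1)   ⇒   f'(x) = 1/(x + 1)
  g(x) = tanh(x)   ⇒   g'(x) = 1 - tanh(x)^2
  lim(x→0) f'(x)/g'(x) = lim(x→0) (1/(x + 1))/(1 - tanh(x)^2)
  = 1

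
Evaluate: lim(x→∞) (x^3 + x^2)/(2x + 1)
This is an ∞/∞ indeterminate form.

Apply L'Hôpital's rule: differentiate numerator and denominator separately.
  f(x) = x^3 + x^2   ⇒   f'(x) = 3·x^2 + 2·x
  g(x) = 2·x + 1   ⇒   g'(x) = 2
  lim(x→∞) f'(x)/g'(x) = lim(x→∞) (3·x^2 + 2·x)/(2)
  = ∞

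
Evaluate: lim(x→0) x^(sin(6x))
This is an exponential indeterminate form.

For exponential indeterminate forms, take the natural log:
  Let L = lim(x→0) x^(sin(6x))
  Then ln(L) = lim(x→0) [exponent × ln(base)]
  Evaluate using L'Hôpital or standard limits, then exponentiate.
  L = 1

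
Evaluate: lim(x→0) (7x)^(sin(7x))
This is an exponential indeterminate form.

For exponential indeterminate forms, take the natural log:
  Let L = lim(x→0) (7x)^(sin(7x))
  Then ln(L) = lim(x→0) [exponent × ln(base)]
  Evaluate using L'Hôpital or standard limits, then exponentiate.
  L = 1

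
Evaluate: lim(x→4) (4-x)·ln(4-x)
This is a 0·∞ indeterminate form.

Rewrite 0·∞ as a quotient (0/0 or ∞/∞ form), then apply L'Hôpital's rule:
  lim(x→4) (4-x)·ln(4-x) = 0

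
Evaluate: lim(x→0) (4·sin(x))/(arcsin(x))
This is a 0/0 indeterminate form.

Apply L'Hôpital's rule: differentiate numerator and denominator separately.
  f(x) = 4·sin(x)   ⇒   f'(x) = 4·cos(x)
  g(x) = asin(x)   ⇒   g'(x) = 1/sqrt(1 - x^2)
  lim(x→0) f'(x)/g'(x) = lim(x→0) (4·cos(x))/(1/sqrt(1 - x^2))
  = 4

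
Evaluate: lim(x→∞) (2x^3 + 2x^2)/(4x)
This is an ∞/∞ indeterminate form.

Apply L'Hôpital's rule: differentiate numerator and denominator separately.
  f(x) = 2·x^3 + 2·x^2   ⇒   f'(x) = 6·x^2 + 4·x
  g(x) = 4·x   ⇒   g'(x) = 4
  lim(x→∞) f'(x)/g'(x) = lim(x→∞) (6·x^2 + 4·x)/(4)
  = ∞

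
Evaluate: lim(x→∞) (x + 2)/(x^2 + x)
This is an ∞/∞ indeterminate form.

Apply L'Hôpital's rule: differentiate numerator and denominator separately.
  f(x) = x + 2   ⇒   f'(x) = 1
  g(x) = x^2 + x   ⇒   g'(x) = 2·x + 1
  lim(x→∞) f'(x)/g'(x) = lim(x→∞) (1)/(2·x + 1)
  = 0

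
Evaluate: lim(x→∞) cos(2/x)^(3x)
This is an exponential indeterminate form.

For exponential indeterminate forms, take the natural log:
  Let L = lim(x→∞) cos(2/x)^(3x)
  Then ln(L) = lim(x→∞) [exponent × ln(base)]
  Evaluate using L'Hôpital or standard limits, then exponentiate.
  L = 1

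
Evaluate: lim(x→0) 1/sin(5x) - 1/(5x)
This is an ∞-∞ indeterminate form.

Combine fractions or rationalize to convert ∞-∞ to 0/0 form:
  lim(x→0) 1/sin(5x) - 1/(5x) = 0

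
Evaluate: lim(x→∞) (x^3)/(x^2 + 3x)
This is an ∞/∞ indeterminate form.

Apply L'Hôpital's rule: differentiate numerator and denominator separately.
  f(x) = x^3   ⇒   f'(x) = 3·x^2
  g(x) = x^2 + 3·x   ⇒   g'(x) = 2·x + 3
  lim(x→∞) f'(x)/g'(x) = lim(x→∞) (3·x^2)/(2·x + 3)
  = ∞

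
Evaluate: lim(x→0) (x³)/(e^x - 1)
This is a 0/0 indeterminate form.

Apply L'Hôpital's rule: differentiate numerator and denominator separately.
  f(x) = x^3   ⇒   f'(x) = 3·x^2
  g(x) = e^(x) - 1   ⇒   g'(x) = e^(x)
  lim(x→0) f'(x)/g'(x) = lim(x→0) (3·x^2)/(e^(x))
  = 0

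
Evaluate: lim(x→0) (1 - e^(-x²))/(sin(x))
This is a 0/0 indeterminate form.

Apply L'Hôpital's rule: differentiate numerator and denominator separately.
  f(x) = 1 - e^(-x^2)   ⇒   f'(x) = 2·x·e^(-x^2)
  g(x) = sin(x)   ⇒   g'(x) = cos(x)
  lim(x→0) f'(x)/g'(x) = lim(x→0) (2·x·e^(-x^2))/(cos(x))
  = 0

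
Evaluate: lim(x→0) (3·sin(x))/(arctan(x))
This is a 0/0 indeterminate form.

Apply L'Hôpital's rule: differentiate numerator and denominator separately.
  f(x) = 3·sin(x)   ⇒   f'(x) = 3·cos(x)
  g(x) = atan(x)   ⇒   g'(x) = 1/(x^2 + 1)
  lim(x→0) f'(x)/g'(x) = lim(x→0) (3·cos(x))/(1/(x^2 + 1))
  = 3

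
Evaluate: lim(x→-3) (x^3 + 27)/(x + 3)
This is a standard limit.

Factor or rationalize the expression:
  lim(x→-3) (x^3 + 27)/(x + 3) = 27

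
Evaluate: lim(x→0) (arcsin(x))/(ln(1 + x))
This is a 0/0 indeterminate form.

Apply L'Hôpital's rule: differentiate numerator and denominator separately.
  f(x) = asin(x)   ⇒   f'(x) = 1/sqrt(1 - x^2)
  g(x) = ln(x + 1)   ⇒   g'(x) = 1/(x + 1)
  lim(x→0) f'(x)/g'(x) = lim(x→0) (1/sqrt(1 - x^2))/(1/(x + 1))
  = 1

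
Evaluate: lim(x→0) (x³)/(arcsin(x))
This is a 0/0 indeterminate form.

Apply L'Hôpital's rule: differentiate numerator and denominator separately.
  f(x) = x^3   ⇒   f'(x) = 3·x^2
  g(x) = asin(x)   ⇒   g'(x) = 1/sqrt(1 - x^2)
  lim(x→0) f'(x)/g'(x) = lim(x→0) (3·x^2)/(1/sqrt(1 - x^2))
  = 0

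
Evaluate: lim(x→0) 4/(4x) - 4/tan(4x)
This is an ∞-∞ indeterminate form.

Combine fractions or rationalize to convert ∞-∞ to 0/0 form:
  lim(x→0) 4/(4x) - 4/tan(4x) = 0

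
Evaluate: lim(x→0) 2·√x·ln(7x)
This is a 0·∞ indeterminate form.

Rewrite 0·∞ as a quotient (0/0 or ∞/∞ form), then apply L'Hôpital's rule:
  lim(x→0) 2·√x·ln(7x) = 0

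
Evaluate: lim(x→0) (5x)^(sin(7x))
This is an exponential indeterminate form.

For exponential indeterminate forms, take the natural log:
  Let L = lim(x→0) (5x)^(sin(7x))
  Then ln(L) = lim(x→0) [exponent × ln(base)]
  Evaluate using L'Hôpital or standard limits, then exponentiate.
  L = 1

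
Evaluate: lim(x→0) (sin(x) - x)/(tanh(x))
This is a 0/0 indeterminate form.

Apply L'Hôpital's rule: differentiate numerator and denominator separately.
  f(x) = -x + sin(x)   ⇒   f'(x) = cos(x) - 1
  g(x) = tanh(x)   ⇒   g'(x) = 1 - tanh(x)^2
  lim(x→0) f'(x)/g'(x) = lim(x→0) (cos(x) - 1)/(1 - tanh(x)^2)
  = 0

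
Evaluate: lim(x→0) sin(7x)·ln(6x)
This is a 0·∞ indeterminate form.

Rewrite 0·∞ as a quotient (0/0 or ∞/∞ form), then apply L'Hôpital's rule:
  lim(x→0) sin(7x)·ln(6x) = 0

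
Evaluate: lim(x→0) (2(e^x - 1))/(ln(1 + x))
This is a 0/0 indeterminate form.

Apply L'Hôpital's rule: differentiate numerator and denominator separately.
  f(x) = 2·e^(x) - 2   ⇒   f'(x) = 2·e^(x)
  g(x) = ln(x + 1)   ⇒   g'(x) = 1/(x + 1)
  lim(x→0) f'(x)/g'(x) = lim(x→0) (2·e^(x))/(1/(x + 1))
  = 2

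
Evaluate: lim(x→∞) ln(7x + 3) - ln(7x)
This is an ∞-∞ indeterminate form.

Combine fractions or rationalize to convert ∞-∞ to 0/0 form:
  lim(x→∞) ln(7x + 3) - ln(7x) = 0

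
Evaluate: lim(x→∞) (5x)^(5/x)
This is an exponential indeterminate form.

For exponential indeterminate forms, take the natural log:
  Let L = lim(x→∞) (5x)^(5/x)
  Then ln(L) = lim(x→∞) [exponent × ln(base)]
  Evaluate using L'Hôpital or standard limits, then exponentiate.
  L = 1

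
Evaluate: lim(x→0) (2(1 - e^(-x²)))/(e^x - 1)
This is a 0/0 indeterminate form.

Apply L'Hôpital's rule: differentiate numerator and denominator separately.
  f(x) = 2 - 2·e^(-x^2)   ⇒   f'(x) = 4·x·e^(-x^2)
  g(x) = e^(x) - 1   ⇒   g'(x) = e^(x)
  lim(x→0) f'(x)/g'(x) = lim(x→0) (4·x·e^(-x^2))/(e^(x))
  = 0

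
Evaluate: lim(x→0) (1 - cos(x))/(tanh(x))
This is a 0/0 indeterminate form.

Apply L'Hôpital's rule: differentiate numerator and denominator separately.
  f(x) = 1 - cos(x)   ⇒   f'(x) = sin(x)
  g(x) = tanh(x)   ⇒   g'(x) = 1 - tanh(x)^2
  lim(x→0) f'(x)/g'(x) = lim(x→0) (sin(x))/(1 - tanh(x)^2)
  = 0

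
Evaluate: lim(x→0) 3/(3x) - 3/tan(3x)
This is an ∞-∞ indeterminate form.

Combine fractions or rationalize to convert ∞-∞ to 0/0 form:
  lim(x→0) 3/(3x) - 3/tan(3x) = 0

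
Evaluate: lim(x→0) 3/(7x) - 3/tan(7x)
This is an ∞-∞ indeterminate form.

Combine fractions or rationalize to convert ∞-∞ to 0/0 form:
  lim(x→0) 3/(7x) - 3/tan(7x) = 0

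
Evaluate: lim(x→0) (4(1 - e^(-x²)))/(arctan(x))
This is a 0/0 indeterminate form.

Apply L'Hôpital's rule: differentiate numerator and denominator separately.
  f(x) = 4 - 4·e^(-x^2)   ⇒   f'(x) = 8·x·e^(-x^2)
  g(x) = atan(x)   ⇒   g'(x) = 1/(x^2 + 1)
  lim(x→0) f'(x)/g'(x) = lim(x→0) (8·x·e^(-x^2))/(1/(x^2 + 1))
  = 0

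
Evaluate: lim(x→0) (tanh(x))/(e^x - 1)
This is a 0/0 indeterminate form.

Apply L'Hôpital's rule: differentiate numerator and denominator separately.
  f(x) = tanh(x)   ⇒   f'(x) = 1 - tanh(x)^2
  g(x) = e^(x) - 1   ⇒   g'(x) = e^(x)
  lim(x→0) f'(x)/g'(x) = lim(x→0) (1 - tanh(x)^2)/(e^(x))
  = 1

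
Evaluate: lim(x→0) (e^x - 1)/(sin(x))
This is a 0/0 indeterminate form.

Apply L'Hôpital's rule: differentiate numerator and denominator separately.
  f(x) = e^(x) - 1   ⇒   f'(x) = e^(x)
  g(x) = sin(x)   ⇒   g'(x) = cos(x)
  lim(x→0) f'(x)/g'(x) = lim(x→0) (e^(x))/(cos(x))
  = 1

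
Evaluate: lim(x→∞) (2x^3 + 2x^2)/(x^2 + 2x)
This is an ∞/∞ indeterminate form.

Apply L'Hôpital's rule: differentiate numerator and denominator separately.
  f(x) = 2·x^3 + 2·x^2   ⇒   f'(x) = 6·x^2 + 4·x
  g(x) = x^2 + 2·x   ⇒   g'(x) = 2·x + 2
  lim(x→∞) f'(x)/g'(x) = lim(x→∞) (6·x^2 + 4·x)/(2·x + 2)
  = ∞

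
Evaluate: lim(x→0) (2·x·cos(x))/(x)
This is a 0/0 indeterminate form.

Apply L'Hôpital's rule: differentiate numerator and denominator separately.
  f(x) = 2·x·cos(x)   ⇒   f'(x) = -2·x·sin(x) + 2·cos(x)
  g(x) = x   ⇒   g'(x) = 1
  lim(x→0) f'(x)/g'(x) = lim(x→0) (-2·x·sin(x) + 2·cos(x))/(1)
  = 2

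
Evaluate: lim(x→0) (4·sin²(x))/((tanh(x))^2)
This is a 0/0 indeterminate form.

Apply L'Hôpital's rule: differentiate numerator and denominator separately.
  f(x) = 4·sin(x)^2   ⇒   f'(x) = 8·sin(x)·cos(x)
  g(x) = tanh(x)^2   ⇒   g'(x) = (2 - 2·tanh(x)^2)·tanh(x)
  lim(x→0) f'(x)/g'(x) = lim(x→0) (8·sin(x)·cos(x))/((2 - 2·tanh(x)^2)·tanh(x))
  = 4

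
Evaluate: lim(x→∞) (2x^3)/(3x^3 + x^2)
This is an ∞/∞ indeterminate form.

Apply L'Hôpital's rule: differentiate numerator and denominator separately.
  f(x) = 2·x^3   ⇒   f'(x) = 6·x^2
  g(x) = 3·x^3 + x^2   ⇒   g'(x) = 9·x^2 + 2·x
  lim(x→∞) f'(x)/g'(x) = lim(x→∞) (6·x^2)/(9·x^2 + 2·x)
  = 2/3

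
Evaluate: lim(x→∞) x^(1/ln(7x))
This is an exponential indeterminate form.

For exponential indeterminate forms, take the natural log:
  Let L = lim(x→∞) x^(1/ln(7x))
  Then ln(L) = lim(x→∞) [exponent × ln(base)]
  Evaluate using L'Hôpital or standard limits, then exponentiate.
  L = e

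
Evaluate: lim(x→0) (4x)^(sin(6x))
This is an exponential indeterminate form.

For exponential indeterminate forms, take the natural log:
  Let L = lim(x→0) (4x)^(sin(6x))
  Then ln(L) = lim(x→0) [exponent × ln(base)]
  Evaluate using L'Hôpital or standard limits, then exponentiate.
  L = 1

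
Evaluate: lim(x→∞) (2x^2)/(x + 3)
This is an ∞/∞ indeterminate form.

Apply L'Hôpital's rule: differentiate numerator and denominator separately.
  f(x) = 2·x^2   ⇒   f'(x) = 4·x
  g(x) = x + 3   ⇒   g'(x) = 1
  lim(x→∞) f'(x)/g'(x) = lim(x→∞) (4·x)/(1)
  = ∞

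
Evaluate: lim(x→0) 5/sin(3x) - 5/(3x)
This is an ∞-∞ indeterminate form.

Combine fractions or rationalize to convert ∞-∞ to 0/0 form:
  lim(x→0) 5/sin(3x) - 5/(3x) = 0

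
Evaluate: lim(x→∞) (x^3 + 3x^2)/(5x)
This is an ∞/∞ indeterminate form.

Apply L'Hôpital's rule: differentiate numerator and denominator separately.
  f(x) = x^3 + 3·x^2   ⇒   f'(x) = 3·x^2 + 6·x
  g(x) = 5·x   ⇒   g'(x) = 5
  lim(x→∞) f'(x)/g'(x) = lim(x→∞) (3·x^2 + 6·x)/(5)
  = ∞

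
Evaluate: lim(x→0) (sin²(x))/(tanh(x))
This is a 0/0 indeterminate form.

Apply L'Hôpital's rule: differentiate numerator and denominator separately.
  f(x) = sin(x)^2   ⇒   f'(x) = 2·sin(x)·cos(x)
  g(x) = tanh(x)   ⇒   g'(x) = 1 - tanh(x)^2
  lim(x→0) f'(x)/g'(x) = lim(x→0) (2·sin(x)·cos(x))/(1 - tanh(x)^2)
  = 0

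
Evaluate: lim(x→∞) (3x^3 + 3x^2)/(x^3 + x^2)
This is an ∞/∞ indeterminate form.

Apply L'Hôpital's rule: differentiate numerator and denominator separately.
  f(x) = 3·x^3 + 3·x^2   ⇒   f'(x) = 9·x^2 + 6·x
  g(x) = x^3 + x^2   ⇒   g'(x) = 3·x^2 + 2·x
  lim(x→∞) f'(x)/g'(x) = lim(x→∞) (9·x^2 + 6·x)/(3·x^2 + 2·x)
  = 3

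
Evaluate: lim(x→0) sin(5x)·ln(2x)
This is a 0·∞ indeterminate form.

Rewrite 0·∞ as a quotient (0/0 or ∞/∞ form), then apply L'Hôpital's rule:
  lim(x→0) sin(5x)·ln(2x) = 0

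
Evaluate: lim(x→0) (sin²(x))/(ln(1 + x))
This is a 0/0 indeterminate form.

Apply L'Hôpital's rule: differentiate numerator and denominator separately.
  f(x) = sin(x)^2   ⇒   f'(x) = 2·sin(x)·cos(x)
  g(x) = ln(x + 1)   ⇒   g'(x) = 1/(x + 1)
  lim(x→0) f'(x)/g'(x) = lim(x→0) (2·sin(x)·cos(x))/(1/(x + 1))
  = 0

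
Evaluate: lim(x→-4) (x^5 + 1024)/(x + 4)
This is a standard limit.

Factor or rationalize the expression:
  lim(x→-4) (x^5 + 1024)/(x + 4) = 1280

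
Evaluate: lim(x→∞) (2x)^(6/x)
This is an exponential indeterminate form.

For exponential indeterminate forms, take the natural log:
  Let L = lim(x→∞) (2x)^(6/x)
  Then ln(L) = lim(x→∞) [exponent × ln(base)]
  Evaluate using L'Hôpital or standard limits, then exponentiate.
  L = 1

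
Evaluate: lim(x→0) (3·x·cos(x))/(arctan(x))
This is a 0/0 indeterminate form.

Apply L'Hôpital's rule: differentiate numerator and denominator separately.
  f(x) = 3·x·cos(x)   ⇒   f'(x) = -3·x·sin(x) + 3·cos(x)
  g(x) = atan(x)   ⇒   g'(x) = 1/(x^2 + 1)
  lim(x→0) f'(x)/g'(x) = lim(x→0) (-3·x·sin(x) + 3·cos(x))/(1/(x^2 + 1))
  = 3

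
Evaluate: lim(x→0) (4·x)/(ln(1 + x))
This is a 0/0 indeterminate form.

Apply L'Hôpital's rule: differentiate numerator and denominator separately.
  f(x) = 4·x   ⇒   f'(x) = 4
  g(x) = ln(x + 1)   ⇒   g'(x) = 1/(x + 1)
  lim(x→0) f'(x)/g'(x) = lim(x→0) (4)/(1/(x + 1))
  = 4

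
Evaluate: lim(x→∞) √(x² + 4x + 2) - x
This is an ∞-∞ indeterminate form.

Combine fractions or rationalize to convert ∞-∞ to 0/0 form:
  lim(x→∞) √(x² + 4x + 2) - x = 2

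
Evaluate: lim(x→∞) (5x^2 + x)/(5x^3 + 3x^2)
This is an ∞/∞ indeterminate form.

Apply L'Hôpital's rule: differentiate numerator and denominator separately.
  f(x) = 5·x^2 + x   ⇒   f'(x) = 10·x + 1
  g(x) = 5·x^3 + 3·x^2   ⇒   g'(x) = 15·x^2 + 6·x
  lim(x→∞) f'(x)/g'(x) = lim(x→∞) (10·x + 1)/(15·x^2 + 6·x)
  = 0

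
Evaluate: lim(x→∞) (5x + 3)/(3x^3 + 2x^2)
This is an ∞/∞ indeterminate form.

Apply L'Hôpital's rule: differentiate numerator and denominator separately.
  f(x) = 5·x + 3   ⇒   f'(x) = 5
  g(x) = 3·x^3 + 2·x^2   ⇒   g'(x) = 9·x^2 + 4·x
  lim(x→∞) f'(x)/g'(x) = lim(x→∞) (5)/(9·x^2 + 4·x)
  = 0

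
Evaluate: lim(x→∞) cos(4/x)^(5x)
This is an exponential indeterminate form.

For exponential indeterminate forms, take the natural log:
  Let L = lim(x→∞) cos(4/x)^(5x)
  Then ln(L) = lim(x→∞) [exponent × ln(base)]
  Evaluate using L'Hôpital or standard limits, then exponentiate.
  L = 1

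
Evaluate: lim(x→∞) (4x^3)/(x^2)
This is an ∞/∞ indeterminate form.

Apply L'Hôpital's rule: differentiate numerator and denominator separately.
  f(x) = 4·x^3   ⇒   f'(x) = 12·x^2
  g(x) = x^2   ⇒   g'(x) = 2·x
  lim(x→∞) f'(x)/g'(x) = lim(x→∞) (12·x^2)/(2·x)
  = ∞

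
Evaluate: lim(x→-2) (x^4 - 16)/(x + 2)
This is a standard limit.

Factor or rationalize the expression:
  lim(x→-2) (x^4 - 16)/(x + 2) = -32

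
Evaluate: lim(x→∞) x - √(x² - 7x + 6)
This is an ∞-∞ indeterminate form.

Combine fractions or rationalize to convert ∞-∞ to 0/0 form:
  lim(x→∞) x - √(x² - 7x + 6) = 7/2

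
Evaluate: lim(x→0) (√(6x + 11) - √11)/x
This is a standard limit.

Factor or rationalize the expression:
  lim(x→0) (√(6x + 11) - √11)/x = 3·sqrt(11)/11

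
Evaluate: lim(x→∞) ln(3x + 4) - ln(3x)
This is an ∞-∞ indeterminate form.

Combine fractions or rationalize to convert ∞-∞ to 0/0 form:
  lim(x→∞) ln(3x + 4) - ln(3x) = 0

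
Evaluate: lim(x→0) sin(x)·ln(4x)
This is a 0·∞ indeterminate form.

Rewrite 0·∞ as a quotient (0/0 or ∞/∞ form), then apply L'Hôpital's rule:
  lim(x→0) sin(x)·ln(4x) = 0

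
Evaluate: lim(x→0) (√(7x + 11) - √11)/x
This is a standard limit.

Factor or rationalize the expression:
  lim(x→0) (√(7x + 11) - √11)/x = 7·sqrt(11)/22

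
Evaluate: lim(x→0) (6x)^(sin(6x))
This is an exponential indeterminate form.

For exponential indeterminate forms, take the natural log:
  Let L = lim(x→0) (6x)^(sin(6x))
  Then ln(L) = lim(x→0) [exponent × ln(base)]
  Evaluate using L'Hôpital or standard limits, then exponentiate.
  L = 1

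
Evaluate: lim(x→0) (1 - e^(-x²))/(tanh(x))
This is a 0/0 indeterminate form.

Apply L'Hôpital's rule: differentiate numerator and denominator separately.
  f(x) = 1 - e^(-x^2)   ⇒   f'(x) = 2·x·e^(-x^2)
  g(x) = tanh(x)   ⇒   g'(x) = 1 - tanh(x)^2
  lim(x→0) f'(x)/g'(x) = lim(x→0) (2·x·e^(-x^2))/(1 - tanh(x)^2)
  = 0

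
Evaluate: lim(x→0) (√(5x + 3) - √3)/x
This is a standard limit.

Factor or rationalize the expression:
  lim(x→0) (√(5x + 3) - √3)/x = 5·sqrt(3)/6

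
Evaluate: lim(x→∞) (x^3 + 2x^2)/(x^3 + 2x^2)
This is an ∞/∞ indeterminate form.

Apply L'Hôpital's rule: differentiate numerator and denominator separately.
  f(x) = x^3 + 2·x^2   ⇒   f'(x) = 3·x^2 + 4·x
  g(x) = x^3 + 2·x^2   ⇒   g'(x) = 3·x^2 + 4·x
  lim(x→∞) f'(x)/g'(x) = lim(x→∞) (3·x^2 + 4·x)/(3·x^2 + 4·x)
  = 1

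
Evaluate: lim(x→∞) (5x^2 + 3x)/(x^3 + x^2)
This is an ∞/∞ indeterminate form.

Apply L'Hôpital's rule: differentiate numerator and denominator separately.
  f(x) = 5·x^2 + 3·x   ⇒   f'(x) = 10·x + 3
  g(x) = x^3 + x^2   ⇒   g'(x) = 3·x^2 + 2·x
  lim(x→∞) f'(x)/g'(x) = lim(x→∞) (10·x + 3)/(3·x^2 + 2·x)
  = 0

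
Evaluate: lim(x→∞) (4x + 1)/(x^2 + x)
This is an ∞/∞ indeterminate form.

Apply L'Hôpital's rule: differentiate numerator and denominator separately.
  f(x) = 4·x + 1   ⇒   f'(x) = 4
  g(x) = x^2 + x   ⇒   g'(x) = 2·x + 1
  lim(x→∞) f'(x)/g'(x) = lim(x→∞) (4)/(2·x + 1)
  = 0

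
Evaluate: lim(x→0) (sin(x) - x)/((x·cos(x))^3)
This is a 0/0 indeterminate form.

Apply L'Hôpital's rule: differentiate numerator and denominator separately.
  f(x) = -x + sin(x)   ⇒   f'(x) = cos(x) - 1
  g(x) = x^3·cos(x)^3   ⇒   g'(x) = -3·x^3·sin(x)·cos(x)^2 + 3·x^2·cos(x)^3
  lim(x→0) f'(x)/g'(x) = lim(x→0) (cos(x) - 1)/(-3·x^3·sin(x)·cos(x)^2 + 3·x^2·cos(x)^3)
  = -1/6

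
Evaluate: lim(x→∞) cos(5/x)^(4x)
This is an exponential indeterminate form.

For exponential indeterminate forms, take the natural log:
  Let L = lim(x→∞) cos(5/x)^(4x)
  Then ln(L) = lim(x→∞) [exponent × ln(base)]
  Evaluate using L'Hôpital or standard limits, then exponentiate.
  L = 1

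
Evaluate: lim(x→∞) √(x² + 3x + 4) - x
This is an ∞-∞ indeterminate form.

Combine fractions or rationalize to convert ∞-∞ to 0/0 form:
  lim(x→∞) √(x² + 3x + 4) - x = 3/2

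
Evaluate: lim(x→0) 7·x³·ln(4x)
This is a 0·∞ indeterminate form.

Rewrite 0·∞ as a quotient (0/0 or ∞/∞ form), then apply L'Hôpital's rule:
  lim(x→0) 7·x³·ln(4x) = 0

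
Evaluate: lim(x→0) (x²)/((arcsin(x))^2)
This is a 0/0 indeterminate form.

Apply L'Hôpital's rule: differentiate numerator and denominator separately.
  f(x) = x^2   ⇒   f'(x) = 2·x
  g(x) = asin(x)^2   ⇒   g'(x) = 2·asin(x)/sqrt(1 - x^2)
  lim(x→0) f'(x)/g'(x) = lim(x→0) (2·x)/(2·asin(x)/sqrt(1 - x^2))
  = 1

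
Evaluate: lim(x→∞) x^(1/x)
This is an exponential indeterminate form.

For exponential indeterminate forms, take the natural log:
  Let L = lim(x→∞) x^(1/x)
  Then ln(L) = lim(x→∞) [exponent × ln(base)]
  Evaluate using L'Hôpital or standard limits, then exponentiate.
  L = 1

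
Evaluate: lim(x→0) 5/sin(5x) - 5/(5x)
This is an ∞-∞ indeterminate form.

Combine fractions or rationalize to convert ∞-∞ to 0/0 form:
  lim(x→0) 5/sin(5x) - 5/(5x) = 0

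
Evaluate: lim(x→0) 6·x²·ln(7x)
This is a 0·∞ indeterminate form.

Rewrite 0·∞ as a quotient (0/0 or ∞/∞ form), then apply L'Hôpital's rule:
  lim(x→0) 6·x²·ln(7x) = 0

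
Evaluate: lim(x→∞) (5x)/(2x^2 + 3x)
This is an ∞/∞ indeterminate form.

Apply L'Hôpital's rule: differentiate numerator and denominator separately.
  f(x) = 5·x   ⇒   f'(x) = 5
  g(x) = 2·x^2 + 3·x   ⇒   g'(x) = 4·x + 3
  lim(x→∞) f'(x)/g'(x) = lim(x→∞) (5)/(4·x + 3)
  = 0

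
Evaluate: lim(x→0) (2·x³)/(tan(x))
This is a 0/0 indeterminate form.

Apply L'Hôpital's rule: differentiate numerator and denominator separately.
  f(x) = 2·x^3   ⇒   f'(x) = 6·x^2
  g(x) = tan(x)   ⇒   g'(x) = tan(x)^2 + 1
  lim(x→0) f'(x)/g'(x) = lim(x→0) (6·x^2)/(tan(x)^2 + 1)
  = 0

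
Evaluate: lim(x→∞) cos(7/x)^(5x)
This is an exponential indeterminate form.

For exponential indeterminate forms, take the natural log:
  Let L = lim(x→∞) cos(7/x)^(5x)
  Then ln(L) = lim(x→∞) [exponent × ln(base)]
  Evaluate using L'Hôpital or standard limits, then exponentiate.
  L = 1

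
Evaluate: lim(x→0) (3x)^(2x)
This is an exponential indeterminate form.

For exponential indeterminate forms, take the natural log:
  Let L = lim(x→0) (3x)^(2x)
  Then ln(L) = lim(x→0) [exponent × ln(base)]
  Evaluate using L'Hôpital or standard limits, then exponentiate.
  L = 1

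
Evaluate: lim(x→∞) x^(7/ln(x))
This is an exponential indeterminate form.

For exponential indeterminate forms, take the natural log:
  Let L = lim(x→∞) x^(7/ln(x))
  Then ln(L) = lim(x→∞) [exponent × ln(base)]
  Evaluate using L'Hôpital or standard limits, then exponentiate.
  L = e^(7)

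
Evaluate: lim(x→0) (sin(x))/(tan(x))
This is a 0/0 indeterminate form.

Apply L'Hôpital's rule: differentiate numerator and denominator separately.
  f(x) = sin(x)   ⇒   f'(x) = cos(x)
  g(x) = tan(x)   ⇒   g'(x) = tan(x)^2 + 1
  lim(x→0) f'(x)/g'(x) = lim(x→0) (cos(x))/(tan(x)^2 + 1)
  = 1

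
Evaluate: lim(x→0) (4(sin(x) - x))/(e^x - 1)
This is a 0/0 indeterminate form.

Apply L'Hôpital's rule: differentiate numerator and denominator separately.
  f(x) = -4·x + 4·sin(x)   ⇒   f'(x) = 4·cos(x) - 4
  g(x) = e^(x) - 1   ⇒   g'(x) = e^(x)
  lim(x→0) f'(x)/g'(x) = lim(x→0) (4·cos(x) - 4)/(e^(x))
  = 0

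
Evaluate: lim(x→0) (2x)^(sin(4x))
This is an exponential indeterminate form.

For exponential indeterminate forms, take the natural log:
  Let L = lim(x→0) (2x)^(sin(4x))
  Then ln(L) = lim(x→0) [exponent × ln(base)]
  Evaluate using L'Hôpital or standard limits, then exponentiate.
  L = 1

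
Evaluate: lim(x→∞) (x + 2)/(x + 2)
This is an ∞/∞ indeterminate form.

Apply L'Hôpital's rule: differentiate numerator and denominator separately.
  f(x) = x + 2   ⇒   f'(x) = 1
  g(x) = x + 2   ⇒   g'(x) = 1
  lim(x→∞) f'(x)/g'(x) = lim(x→∞) (1)/(1)
  = 1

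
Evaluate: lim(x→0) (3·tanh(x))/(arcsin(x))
This is a 0/0 indeterminate form.

Apply L'Hôpital's rule: differentiate numerator and denominator separately.
  f(x) = 3·tanh(x)   ⇒   f'(x) = 3 - 3·tanh(x)^2
  g(x) = asin(x)   ⇒   g'(x) = 1/sqrt(1 - x^2)
  lim(x→0) f'(x)/g'(x) = lim(x→0) (3 - 3·tanh(x)^2)/(1/sqrt(1 - x^2))
  = 3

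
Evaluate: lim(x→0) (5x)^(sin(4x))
This is an exponential indeterminate form.

For exponential indeterminate forms, take the natural log:
  Let L = lim(x→0) (5x)^(sin(4x))
  Then ln(L) = lim(x→0) [exponent × ln(base)]
  Evaluate using L'Hôpital or standard limits, then exponentiate.
  L = 1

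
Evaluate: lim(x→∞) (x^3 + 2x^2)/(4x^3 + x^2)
This is an ∞/∞ indeterminate form.

Apply L'Hôpital's rule: differentiate numerator and denominator separately.
  f(x) = x^3 + 2·x^2   ⇒   f'(x) = 3·x^2 + 4·x
  g(x) = 4·x^3 + x^2   ⇒   g'(x) = 12·x^2 + 2·x
  lim(x→∞) f'(x)/g'(x) = lim(x→∞) (3·x^2 + 4·x)/(12·x^2 + 2·x)
  = 1/4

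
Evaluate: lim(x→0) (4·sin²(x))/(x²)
This is a 0/0 indeterminate form.

Apply L'Hôpital's rule: differentiate numerator and denominator separately.
  f(x) = 4·sin(x)^2   ⇒   f'(x) = 8·sin(x)·cos(x)
  g(x) = x^2   ⇒   g'(x) = 2·x
  lim(x→0) f'(x)/g'(x) = lim(x→0) (8·sin(x)·cos(x))/(2·x)
  = 4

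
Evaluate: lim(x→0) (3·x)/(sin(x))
This is a 0/0 indeterminate form.

Apply L'Hôpital's rule: differentiate numerator and denominator separately.
  f(x) = 3·x   ⇒   f'(x) = 3
  g(x) = sin(x)   ⇒   g'(x) = cos(x)
  lim(x→0) f'(x)/g'(x) = lim(x→0) (3)/(cos(x))
  = 3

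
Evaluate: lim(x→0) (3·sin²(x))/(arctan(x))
This is a 0/0 indeterminate form.

Apply L'Hôpital's rule: differentiate numerator and denominator separately.
  f(x) = 3·sin(x)^2   ⇒   f'(x) = 6·sin(x)·cos(x)
  g(x) = atan(x)   ⇒   g'(x) = 1/(x^2 + 1)
  lim(x→0) f'(x)/g'(x) = lim(x→0) (6·sin(x)·cos(x))/(1/(x^2 + 1))
  = 0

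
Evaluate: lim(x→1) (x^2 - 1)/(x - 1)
This is a standard limit.

Factor or rationalize the expression:
  lim(x→1) (x^2 - 1)/(x - 1) = 2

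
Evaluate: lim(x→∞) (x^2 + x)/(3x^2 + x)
This is an ∞/∞ indeterminate form.

Apply L'Hôpital's rule: differentiate numerator and denominator separately.
  f(x) = x^2 + x   ⇒   f'(x) = 2·x + 1
  g(x) = 3·x^2 + x   ⇒   g'(x) = 6·x + 1
  lim(x→∞) f'(x)/g'(x) = lim(x→∞) (2·x + 1)/(6·x + 1)
  = 1/3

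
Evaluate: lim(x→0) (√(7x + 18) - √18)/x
This is a standard limit.

Factor or rationalize the expression:
  lim(x→0) (√(7x + 18) - √18)/x = 7·sqrt(2)/12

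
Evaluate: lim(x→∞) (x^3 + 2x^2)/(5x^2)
This is an ∞/∞ indeterminate form.

Apply L'Hôpital's rule: differentiate numerator and denominator separately.
  f(x) = x^3 + 2·x^2   ⇒   f'(x) = 3·x^2 + 4·x
  g(x) = 5·x^2   ⇒   g'(x) = 10·x
  lim(x→∞) f'(x)/g'(x) = lim(x→∞) (3·x^2 + 4·x)/(10·x)
  = ∞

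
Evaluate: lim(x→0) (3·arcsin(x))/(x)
This is a 0/0 indeterminate form.

Apply L'Hôpital's rule: differentiate numerator and denominator separately.
  f(x) = 3·asin(x)   ⇒   f'(x) = 3/sqrt(1 - x^2)
  g(x) = x   ⇒   g'(x) = 1
  lim(x→0) f'(x)/g'(x) = lim(x→0) (3/sqrt(1 - x^2))/(1)
  = 3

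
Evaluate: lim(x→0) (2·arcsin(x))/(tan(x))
This is a 0/0 indeterminate form.

Apply L'Hôpital's rule: differentiate numerator and denominator separately.
  f(x) = 2·asin(x)   ⇒   f'(x) = 2/sqrt(1 - x^2)
  g(x) = tan(x)   ⇒   g'(x) = tan(x)^2 + 1
  lim(x→0) f'(x)/g'(x) = lim(x→0) (2/sqrt(1 - x^2))/(tan(x)^2 + 1)
  = 2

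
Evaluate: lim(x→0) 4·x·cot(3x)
This is a 0·∞ indeterminate form.

Rewrite 0·∞ as a quotient (0/0 or ∞/∞ form), then apply L'Hôpital's rule:
  lim(x→0) 4·x·cot(3x) = 4/3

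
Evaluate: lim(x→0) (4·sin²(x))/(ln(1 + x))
This is a 0/0 indeterminate form.

Apply L'Hôpital's rule: differentiate numerator and denominator separately.
  f(x) = 4·sin(x)^2   ⇒   f'(x) = 8·sin(x)·cos(x)
  g(x) = ln(x + 1)   ⇒   g'(x) = 1/(x + 1)
  lim(x→0) f'(x)/g'(x) = lim(x→0) (8·sin(x)·cos(x))/(1/(x + 1))
  = 0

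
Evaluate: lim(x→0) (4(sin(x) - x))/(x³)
This is a 0/0 indeterminate form.

Apply L'Hôpital's rule: differentiate numerator and denominator separately.
  f(x) = -4·x + 4·sin(x)   ⇒   f'(x) = 4·cos(x) - 4
  g(x) = x^3   ⇒   g'(x) = 3·x^2
  lim(x→0) f'(x)/g'(x) = lim(x→0) (4·cos(x) - 4)/(3·x^2)
  = -2/3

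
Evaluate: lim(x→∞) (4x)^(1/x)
This is an exponential indeterminate form.

For exponential indeterminate forms, take the natural log:
  Let L = lim(x→∞) (4x)^(1/x)
  Then ln(L) = lim(x→∞) [exponent × ln(base)]
  Evaluate using L'Hôpital or standard limits, then exponentiate.
  L = 1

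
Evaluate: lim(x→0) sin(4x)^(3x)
This is an exponential indeterminate form.

For exponential indeterminate forms, take the natural log:
  Let L = lim(x→0) sin(4x)^(3x)
  Then ln(L) = lim(x→0) [exponent × ln(base)]
  Evaluate using L'Hôpital or standard limits, then exponentiate.
  L = 1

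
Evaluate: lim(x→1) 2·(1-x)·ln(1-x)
This is a 0·∞ indeterminate form.

Rewrite 0·∞ as a quotient (0/0 or ∞/∞ form), then apply L'Hôpital's rule:
  lim(x→1) 2·(1-x)·ln(1-x) = 0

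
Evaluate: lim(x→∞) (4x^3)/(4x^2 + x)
This is an ∞/∞ indeterminate form.

Apply L'Hôpital's rule: differentiate numerator and denominator separately.
  f(x) = 4·x^3   ⇒   f'(x) = 12·x^2
  g(x) = 4·x^2 + x   ⇒   g'(x) = 8·x + 1
  lim(x→∞) f'(x)/g'(x) = lim(x→∞) (12·x^2)/(8·x + 1)
  = ∞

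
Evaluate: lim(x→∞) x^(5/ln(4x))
This is an exponential indeterminate form.

For exponential indeterminate forms, take the natural log:
  Let L = lim(x→∞) x^(5/ln(4x))
  Then ln(L) = lim(x→∞) [exponent × ln(base)]
  Evaluate using L'Hôpital or standard limits, then exponentiate.
  L = e^(5)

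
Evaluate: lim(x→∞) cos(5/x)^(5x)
This is an exponential indeterminate form.

For exponential indeterminate forms, take the natural log:
  Let L = lim(x→∞) cos(5/x)^(5x)
  Then ln(L) = lim(x→∞) [exponent × ln(base)]
  Evaluate using L'Hôpital or standard limits, then exponentiate.
  L = 1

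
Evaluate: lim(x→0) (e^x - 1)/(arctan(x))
This is a 0/0 indeterminate form.

Apply L'Hôpital's rule: differentiate numerator and denominator separately.
  f(x) = e^(x) - 1   ⇒   f'(x) = e^(x)
  g(x) = atan(x)   ⇒   g'(x) = 1/(x^2 + 1)
  lim(x→0) f'(x)/g'(x) = lim(x→0) (e^(x))/(1/(x^2 + 1))
  = 1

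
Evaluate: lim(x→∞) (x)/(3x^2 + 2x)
This is an ∞/∞ indeterminate form.

Apply L'Hôpital's rule: differentiate numerator and denominator separately.
  f(x) = x   ⇒   f'(x) = 1
  g(x) = 3·x^2 + 2·x   ⇒   g'(x) = 6·x + 2
  lim(x→∞) f'(x)/g'(x) = lim(x→∞) (1)/(6·x + 2)
  = 0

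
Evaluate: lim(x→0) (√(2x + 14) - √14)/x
This is a standard limit.

Factor or rationalize the expression:
  lim(x→0) (√(2x + 14) - √14)/x = sqrt(14)/14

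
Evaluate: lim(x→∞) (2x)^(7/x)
This is an exponential indeterminate form.

For exponential indeterminate forms, take the natural log:
  Let L = lim(x→∞) (2x)^(7/x)
  Then ln(L) = lim(x→∞) [exponent × ln(base)]
  Evaluate using L'Hôpital or standard limits, then exponentiate.
  L = 1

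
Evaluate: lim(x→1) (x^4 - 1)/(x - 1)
This is a standard limit.

Factor or rationalize the expression:
  lim(x→1) (x^4 - 1)/(x - 1) = 4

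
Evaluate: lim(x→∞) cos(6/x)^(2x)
This is an exponential indeterminate form.

For exponential indeterminate forms, take the natural log:
  Let L = lim(x→∞) cos(6/x)^(2x)
  Then ln(L) = lim(x→∞) [exponent × ln(base)]
  Evaluate using L'Hôpital or standard limits, then exponentiate.
  L = 1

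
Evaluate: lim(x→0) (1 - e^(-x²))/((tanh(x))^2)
This is a 0/0 indeterminate form.

Apply L'Hôpital's rule: differentiate numerator and denominator separately.
  f(x) = 1 - e^(-x^2)   ⇒   f'(x) = 2·x·e^(-x^2)
  g(x) = tanh(x)^2   ⇒   g'(x) = (2 - 2·tanh(x)^2)·tanh(x)
  lim(x→0) f'(x)/g'(x) = lim(x→0) (2·x·e^(-x^2))/((2 - 2·tanh(x)^2)·tanh(x))
  = 1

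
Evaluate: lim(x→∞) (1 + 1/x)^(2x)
This is an exponential indeterminate form.

For exponential indeterminate forms, take the natural log:
  Let L = lim(x→∞) (1 + 1/x)^(2x)
  Then ln(L) = lim(x→∞) [exponent × ln(base)]
  Evaluate using L'Hôpital or standard limits, then exponentiate.
  L = e²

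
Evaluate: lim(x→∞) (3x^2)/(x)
This is an ∞/∞ indeterminate form.

Apply L'Hôpital's rule: differentiate numerator and denominator separately.
  f(x) = 3·x^2   ⇒   f'(x) = 6·x
  g(x) = x   ⇒   g'(x) = 1
  lim(x→∞) f'(x)/g'(x) = lim(x→∞) (6·x)/(1)
  = ∞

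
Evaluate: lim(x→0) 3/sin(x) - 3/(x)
This is an ∞-∞ indeterminate form.

Combine fractions or rationalize to convert ∞-∞ to 0/0 form:
  lim(x→0) 3/sin(x) - 3/(x) = 0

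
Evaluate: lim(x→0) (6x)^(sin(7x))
This is an exponential indeterminate form.

For exponential indeterminate forms, take the natural log:
  Let L = lim(x→0) (6x)^(sin(7x))
  Then ln(L) = lim(x→0) [exponent × ln(base)]
  Evaluate using L'Hôpital or standard limits, then exponentiate.
  L = 1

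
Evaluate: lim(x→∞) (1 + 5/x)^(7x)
This is an exponential indeterminate form.

For exponential indeterminate forms, take the natural log:
  Let L = lim(x→∞) (1 + 5/x)^(7x)
  Then ln(L) = lim(x→∞) [exponent × ln(base)]
  Evaluate using L'Hôpital or standard limits, then exponentiate.
  L = e^(35)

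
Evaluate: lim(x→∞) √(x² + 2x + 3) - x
This is an ∞-∞ indeterminate form.

Combine fractions or rationalize to convert ∞-∞ to 0/0 form:
  lim(x→∞) √(x² + 2x + 3) - x = 1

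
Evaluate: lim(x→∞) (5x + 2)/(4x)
This is an ∞/∞ indeterminate form.

Apply L'Hôpital's rule: differentiate numerator and denominator separately.
  f(x) = 5·x + 2   ⇒   f'(x) = 5
  g(x) = 4·x   ⇒   g'(x) = 4
  lim(x→∞) f'(x)/g'(x) = lim(x→∞) (5)/(4)
  = 5/4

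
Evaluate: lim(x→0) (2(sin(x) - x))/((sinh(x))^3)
This is a 0/0 indeterminate form.

Apply L'Hôpital's rule: differentiate numerator and denominator separately.
  f(x) = -2·x + 2·sin(x)   ⇒   f'(x) = 2·cos(x) - 2
  g(x) = sinh(x)^3   ⇒   g'(x) = 3·sinh(x)^2·cosh(x)
  lim(x→0) f'(x)/g'(x) = lim(x→0) (2·cos(x) - 2)/(3·sinh(x)^2·cosh(x))
  = -1/3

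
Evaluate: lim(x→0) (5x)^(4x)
This is an exponential indeterminate form.

For exponential indeterminate forms, take the natural log:
  Let L = lim(x→0) (5x)^(4x)
  Then ln(L) = lim(x→0) [exponent × ln(base)]
  Evaluate using L'Hôpital or standard limits, then exponentiate.
  L = 1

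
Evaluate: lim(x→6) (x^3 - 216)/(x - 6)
This is a standard limit.

Factor or rationalize the expression:
  lim(x→6) (x^3 - 216)/(x - 6) = 108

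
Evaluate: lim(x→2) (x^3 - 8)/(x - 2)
This is a standard limit.

Factor or rationalize the expression:
  lim(x→2) (x^3 - 8)/(x - 2) = 12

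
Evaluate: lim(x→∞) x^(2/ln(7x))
This is an exponential indeterminate form.

For exponential indeterminate forms, take the natural log:
  Let L = lim(x→∞) x^(2/ln(7x))
  Then ln(L) = lim(x→∞) [exponent × ln(base)]
  Evaluate using L'Hôpital or standard limits, then exponentiate.
  L = e²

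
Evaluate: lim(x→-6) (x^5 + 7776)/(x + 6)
This is a standard limit.

Factor or rationalize the expression:
  lim(x→-6) (x^5 + 7776)/(x + 6) = 6480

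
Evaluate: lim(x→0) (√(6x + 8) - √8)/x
This is a standard limit.

Factor or rationalize the expression:
  lim(x→0) (√(6x + 8) - √8)/x = 3·sqrt(2)/4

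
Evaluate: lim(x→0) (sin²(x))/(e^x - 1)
This is a 0/0 indeterminate form.

Apply L'Hôpital's rule: differentiate numerator and denominator separately.
  f(x) = sin(x)^2   ⇒   f'(x) = 2·sin(x)·cos(x)
  g(x) = e^(x) - 1   ⇒   g'(x) = e^(x)
  lim(x→0) f'(x)/g'(x) = lim(x→0) (2·sin(x)·cos(x))/(e^(x))
  = 0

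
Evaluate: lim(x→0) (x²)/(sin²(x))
This is a 0/0 indeterminate form.

Apply L'Hôpital's rule: differentiate numerator and denominator separately.
  f(x) = x^2   ⇒   f'(x) = 2·x
  g(x) = sin(x)^2   ⇒   g'(x) = 2·sin(x)·cos(x)
  lim(x→0) f'(x)/g'(x) = lim(x→0) (2·x)/(2·sin(x)·cos(x))
  = 1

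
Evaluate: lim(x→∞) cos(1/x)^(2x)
This is an exponential indeterminate form.

For exponential indeterminate forms, take the natural log:
  Let L = lim(x→∞) cos(1/x)^(2x)
  Then ln(L) = lim(x→∞) [exponent × ln(base)]
  Evaluate using L'Hôpital or standard limits, then exponentiate.
  L = 1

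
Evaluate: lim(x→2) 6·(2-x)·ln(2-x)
This is a 0·∞ indeterminate form.

Rewrite 0·∞ as a quotient (0/0 or ∞/∞ form), then apply L'Hôpital's rule:
  lim(x→2) 6·(2-x)·ln(2-x) = 0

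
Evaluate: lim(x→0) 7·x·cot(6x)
This is a 0·∞ indeterminate form.

Rewrite 0·∞ as a quotient (0/0 or ∞/∞ form), then apply L'Hôpital's rule:
  lim(x→0) 7·x·cot(6x) = 7/6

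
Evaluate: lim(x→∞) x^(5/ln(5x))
This is an exponential indeterminate form.

For exponential indeterminate forms, take the natural log:
  Let L = lim(x→∞) x^(5/ln(5x))
  Then ln(L) = lim(x→∞) [exponent × ln(base)]
  Evaluate using L'Hôpital or standard limits, then exponentiate.
  L = e^(5)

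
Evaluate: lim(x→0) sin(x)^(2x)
This is an exponential indeterminate form.

For exponential indeterminate forms, take the natural log:
  Let L = lim(x→0) sin(x)^(2x)
  Then ln(L) = lim(x→0) [exponent × ln(base)]
  Evaluate using L'Hôpital or standard limits, then exponentiate.
  L = 1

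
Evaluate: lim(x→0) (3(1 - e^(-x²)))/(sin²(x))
This is a 0/0 indeterminate form.

Apply L'Hôpital's rule: differentiate numerator and denominator separately.
  f(x) = 3 - 3·e^(-x^2)   ⇒   f'(x) = 6·x·e^(-x^2)
  g(x) = sin(x)^2   ⇒   g'(x) = 2·sin(x)·cos(x)
  lim(x→0) f'(x)/g'(x) = lim(x→0) (6·x·e^(-x^2))/(2·sin(x)·cos(x))
  = 3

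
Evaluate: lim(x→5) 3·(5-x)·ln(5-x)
This is a 0·∞ indeterminate form.

Rewrite 0·∞ as a quotient (0/0 or ∞/∞ form), then apply L'Hôpital's rule:
  lim(x→5) 3·(5-x)·ln(5-x) = 0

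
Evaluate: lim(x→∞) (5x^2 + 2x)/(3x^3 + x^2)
This is an ∞/∞ indeterminate form.

Apply L'Hôpital's rule: differentiate numerator and denominator separately.
  f(x) = 5·x^2 + 2·x   ⇒   f'(x) = 10·x + 2
  g(x) = 3·x^3 + x^2   ⇒   g'(x) = 9·x^2 + 2·x
  lim(x→∞) f'(x)/g'(x) = lim(x→∞) (10·x + 2)/(9·x^2 + 2·x)
  = 0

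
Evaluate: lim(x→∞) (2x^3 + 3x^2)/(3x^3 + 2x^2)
This is an ∞/∞ indeterminate form.

Apply L'Hôpital's rule: differentiate numerator and denominator separately.
  f(x) = 2·x^3 + 3·x^2   ⇒   f'(x) = 6·x^2 + 6·x
  g(x) = 3·x^3 + 2·x^2   ⇒   g'(x) = 9·x^2 + 4·x
  lim(x→∞) f'(x)/g'(x) = lim(x→∞) (6·x^2 + 6·x)/(9·x^2 + 4·x)
  = 2/3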